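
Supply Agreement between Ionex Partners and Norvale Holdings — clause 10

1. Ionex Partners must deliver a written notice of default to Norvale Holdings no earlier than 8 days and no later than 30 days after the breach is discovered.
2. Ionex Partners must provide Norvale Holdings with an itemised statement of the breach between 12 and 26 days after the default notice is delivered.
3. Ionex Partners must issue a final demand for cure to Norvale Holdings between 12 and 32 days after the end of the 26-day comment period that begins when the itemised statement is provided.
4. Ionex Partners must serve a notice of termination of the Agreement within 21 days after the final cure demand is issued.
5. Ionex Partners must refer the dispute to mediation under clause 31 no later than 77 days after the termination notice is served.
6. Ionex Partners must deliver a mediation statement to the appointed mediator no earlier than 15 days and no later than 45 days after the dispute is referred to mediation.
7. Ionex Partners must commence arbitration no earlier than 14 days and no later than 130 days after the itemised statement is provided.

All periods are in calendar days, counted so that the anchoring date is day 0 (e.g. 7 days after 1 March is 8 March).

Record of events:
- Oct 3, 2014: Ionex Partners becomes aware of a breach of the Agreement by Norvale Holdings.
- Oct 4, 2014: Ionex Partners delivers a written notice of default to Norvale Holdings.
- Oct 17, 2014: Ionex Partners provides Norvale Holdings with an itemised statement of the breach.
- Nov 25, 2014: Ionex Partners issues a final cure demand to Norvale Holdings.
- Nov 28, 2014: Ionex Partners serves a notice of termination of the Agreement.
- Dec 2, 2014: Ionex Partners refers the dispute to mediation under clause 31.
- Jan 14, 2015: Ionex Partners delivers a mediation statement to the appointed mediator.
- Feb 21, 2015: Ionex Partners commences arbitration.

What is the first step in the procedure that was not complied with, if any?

Step 1

Step 1 — 8 and 30 days from Oct 3, 2014 (when the breach is discovered) are Oct 11, 2014 and Nov 2, 2014 respectively; done Oct 4, 2014 — 7 days before the window opened.
That is the first point of non-compliance.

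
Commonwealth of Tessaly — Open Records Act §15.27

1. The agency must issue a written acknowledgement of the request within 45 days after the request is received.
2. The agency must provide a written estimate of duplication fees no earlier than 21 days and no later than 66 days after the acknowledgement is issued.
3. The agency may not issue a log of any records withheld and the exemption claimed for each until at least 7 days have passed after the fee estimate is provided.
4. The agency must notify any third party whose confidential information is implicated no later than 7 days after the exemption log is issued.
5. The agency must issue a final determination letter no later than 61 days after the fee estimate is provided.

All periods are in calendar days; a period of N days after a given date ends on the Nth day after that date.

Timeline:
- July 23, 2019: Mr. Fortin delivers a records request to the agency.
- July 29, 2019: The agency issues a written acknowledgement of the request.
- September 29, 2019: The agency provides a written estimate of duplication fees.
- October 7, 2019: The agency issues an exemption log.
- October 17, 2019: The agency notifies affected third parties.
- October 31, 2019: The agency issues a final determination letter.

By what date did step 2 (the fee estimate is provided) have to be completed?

Step 2 runs from July 29, 2019, when the acknowledgement is issued. The window is 21–66 days after July 29, 2019; it closes on October 3, 2019.

October 3, 2019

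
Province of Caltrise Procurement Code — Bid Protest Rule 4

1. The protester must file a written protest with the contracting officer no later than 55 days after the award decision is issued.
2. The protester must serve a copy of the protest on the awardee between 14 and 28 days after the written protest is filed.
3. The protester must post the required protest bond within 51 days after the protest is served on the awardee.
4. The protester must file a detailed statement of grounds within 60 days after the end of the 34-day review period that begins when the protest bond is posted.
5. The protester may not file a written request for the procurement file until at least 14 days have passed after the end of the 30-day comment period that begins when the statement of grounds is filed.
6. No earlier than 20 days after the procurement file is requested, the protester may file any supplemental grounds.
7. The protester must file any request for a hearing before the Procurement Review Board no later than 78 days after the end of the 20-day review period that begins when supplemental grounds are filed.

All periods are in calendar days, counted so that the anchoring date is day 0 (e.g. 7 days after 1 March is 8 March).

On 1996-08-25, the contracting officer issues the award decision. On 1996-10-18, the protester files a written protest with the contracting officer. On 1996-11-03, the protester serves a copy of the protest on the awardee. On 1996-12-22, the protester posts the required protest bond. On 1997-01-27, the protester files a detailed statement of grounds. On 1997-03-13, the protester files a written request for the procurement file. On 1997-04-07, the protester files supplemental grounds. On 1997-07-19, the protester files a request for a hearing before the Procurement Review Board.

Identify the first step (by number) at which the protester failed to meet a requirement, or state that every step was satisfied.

Step 7

(1) due by 1996-08-25 + 55 days = 1996-10-19; completed 1996-10-18, before the deadline.
(2) the permitted window runs from 1996-10-18 + 14 = 1996-11-01 to 1996-10-18 + 28 = 1996-11-15; done 1996-11-03, which is between those dates.
(3) due by 1996-11-03 + 51 days = 1996-12-24; done 1996-12-22 — timely.
(4) due by 1997-01-25 + 60 days = 1997-03-26; completed 1997-01-27, before the deadline.
(5) permitted from 1997-02-26 + 14 days = 1997-03-12 onward; 1997-03-13 is on or after that date.
(6) permitted from 1997-03-13 + 20 days = 1997-04-02 onward; done 1997-04-07, after the minimum wait.
(7) due by 1997-04-27 + 78 days = 1997-07-14; done 1997-07-19 — 5 days late.
The procedure was therefore not followed at step 7.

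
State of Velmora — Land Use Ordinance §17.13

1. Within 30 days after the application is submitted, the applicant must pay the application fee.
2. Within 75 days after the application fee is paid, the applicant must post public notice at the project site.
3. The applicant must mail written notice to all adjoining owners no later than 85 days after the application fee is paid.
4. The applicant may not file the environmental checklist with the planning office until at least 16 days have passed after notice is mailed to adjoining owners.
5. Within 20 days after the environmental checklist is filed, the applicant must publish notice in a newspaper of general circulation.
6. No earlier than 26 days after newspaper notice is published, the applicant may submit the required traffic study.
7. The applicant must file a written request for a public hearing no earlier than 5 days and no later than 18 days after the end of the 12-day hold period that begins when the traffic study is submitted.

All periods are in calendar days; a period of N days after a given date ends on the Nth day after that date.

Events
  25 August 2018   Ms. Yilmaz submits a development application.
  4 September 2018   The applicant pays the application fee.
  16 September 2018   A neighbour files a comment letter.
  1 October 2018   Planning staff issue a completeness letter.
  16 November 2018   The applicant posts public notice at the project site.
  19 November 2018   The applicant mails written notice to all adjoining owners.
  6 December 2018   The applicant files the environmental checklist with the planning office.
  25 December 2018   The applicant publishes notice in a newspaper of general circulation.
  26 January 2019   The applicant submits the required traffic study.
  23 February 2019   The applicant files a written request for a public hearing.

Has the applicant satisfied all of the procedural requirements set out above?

Step 1 — counting 30 days from 25 August 2018 (when the application is submitted) gives a deadline of 24 September 2018; completed 4 September 2018, before the deadline.
Step 2 — counting 75 days from 4 September 2018 (when the application fee is paid) gives a deadline of 18 November 2018; done 16 November 2018 — timely.
Step 3 — counting 85 days from 4 September 2018 (when the application fee is paid) gives a deadline of 28 November 2018; completed 19 November 2018, before the deadline.
Step 4 — must wait 16 days from 19 November 2018 (when notice is mailed to adjoining owners), so not before 5 December 2018; 6 December 2018 is on or after that date.
Step 5 — counting 20 days from 6 December 2018 (when the environmental checklist is filed) gives a deadline of 26 December 2018; completed 25 December 2018, before the deadline.
Step 6 — must wait 26 days from 25 December 2018 (when newspaper notice is published), so not before 20 January 2019; 26 January 2019 is on or after that date.
Step 7 — 5 and 18 days from 7 February 2019 (end of the 12-day hold period, which began when the traffic study is submitted on 26 January 2019) are 12 February 2019 and 25 February 2019 respectively; done 23 February 2019 — within the window.

Yes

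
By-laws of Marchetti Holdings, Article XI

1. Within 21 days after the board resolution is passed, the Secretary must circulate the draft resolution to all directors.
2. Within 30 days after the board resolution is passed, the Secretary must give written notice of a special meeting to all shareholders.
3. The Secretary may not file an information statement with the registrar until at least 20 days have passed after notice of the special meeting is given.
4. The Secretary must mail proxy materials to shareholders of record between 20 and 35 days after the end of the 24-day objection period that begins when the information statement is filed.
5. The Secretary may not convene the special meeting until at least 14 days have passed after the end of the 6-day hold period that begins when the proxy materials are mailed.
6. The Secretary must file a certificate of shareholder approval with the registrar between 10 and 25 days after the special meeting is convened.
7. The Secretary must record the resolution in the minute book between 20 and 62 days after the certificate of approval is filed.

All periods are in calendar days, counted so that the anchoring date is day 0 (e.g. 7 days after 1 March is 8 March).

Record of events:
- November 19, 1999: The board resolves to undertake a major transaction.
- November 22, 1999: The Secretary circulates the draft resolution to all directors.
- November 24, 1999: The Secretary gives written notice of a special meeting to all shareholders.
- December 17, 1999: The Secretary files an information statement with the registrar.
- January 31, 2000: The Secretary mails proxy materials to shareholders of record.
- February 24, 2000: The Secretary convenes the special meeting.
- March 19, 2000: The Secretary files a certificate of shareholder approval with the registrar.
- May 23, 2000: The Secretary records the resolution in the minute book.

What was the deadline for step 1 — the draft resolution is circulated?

Step 1 runs from November 19, 1999, when the board resolution is passed. 21 days after November 19, 1999 is December 10, 1999.

December 10, 1999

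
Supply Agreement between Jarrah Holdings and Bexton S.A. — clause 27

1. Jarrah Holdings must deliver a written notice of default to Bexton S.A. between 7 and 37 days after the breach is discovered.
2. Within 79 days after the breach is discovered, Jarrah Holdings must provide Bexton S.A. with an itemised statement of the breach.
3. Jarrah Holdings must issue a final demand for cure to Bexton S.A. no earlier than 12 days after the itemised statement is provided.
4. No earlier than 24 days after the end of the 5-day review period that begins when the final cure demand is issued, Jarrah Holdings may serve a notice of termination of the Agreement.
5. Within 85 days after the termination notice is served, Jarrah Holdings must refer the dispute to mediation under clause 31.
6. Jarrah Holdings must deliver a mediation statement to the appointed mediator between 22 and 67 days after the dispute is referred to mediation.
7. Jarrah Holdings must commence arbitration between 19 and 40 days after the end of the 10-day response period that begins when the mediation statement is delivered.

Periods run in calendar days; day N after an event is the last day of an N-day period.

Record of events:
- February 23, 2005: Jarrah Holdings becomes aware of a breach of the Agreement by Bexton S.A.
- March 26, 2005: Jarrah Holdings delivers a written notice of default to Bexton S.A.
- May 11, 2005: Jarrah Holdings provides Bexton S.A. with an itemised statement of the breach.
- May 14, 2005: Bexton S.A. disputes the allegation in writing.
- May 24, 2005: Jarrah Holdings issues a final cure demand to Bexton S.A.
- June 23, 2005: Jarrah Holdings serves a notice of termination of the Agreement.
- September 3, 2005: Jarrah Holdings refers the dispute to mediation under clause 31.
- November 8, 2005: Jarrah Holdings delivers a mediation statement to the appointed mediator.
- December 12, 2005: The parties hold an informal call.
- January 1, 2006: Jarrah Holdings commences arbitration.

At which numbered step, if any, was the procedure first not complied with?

Step 7

(1) the permitted window runs from February 23, 2005 + 7 = March 2, 2005 to February 23, 2005 + 37 = April 1, 2005; done March 26, 2005 — within the window.
(2) due by February 23, 2005 + 79 days = May 13, 2005; done May 11, 2005 — timely.
(3) permitted from May 11, 2005 + 12 days = May 23, 2005 onward; done May 24, 2005, after the minimum wait.
(4) permitted from May 29, 2005 + 24 days = June 22, 2005 onward; done June 23, 2005, after the minimum wait.
(5) due by June 23, 2005 + 85 days = September 16, 2005; completed September 3, 2005, before the deadline.
(6) the permitted window runs from September 3, 2005 + 22 = September 25, 2005 to September 3, 2005 + 67 = November 9, 2005; done November 8, 2005 — within the window.
(7) the permitted window runs from November 18, 2005 + 19 = December 7, 2005 to November 18, 2005 + 40 = December 28, 2005; done January 1, 2006 — 4 days after the window closed.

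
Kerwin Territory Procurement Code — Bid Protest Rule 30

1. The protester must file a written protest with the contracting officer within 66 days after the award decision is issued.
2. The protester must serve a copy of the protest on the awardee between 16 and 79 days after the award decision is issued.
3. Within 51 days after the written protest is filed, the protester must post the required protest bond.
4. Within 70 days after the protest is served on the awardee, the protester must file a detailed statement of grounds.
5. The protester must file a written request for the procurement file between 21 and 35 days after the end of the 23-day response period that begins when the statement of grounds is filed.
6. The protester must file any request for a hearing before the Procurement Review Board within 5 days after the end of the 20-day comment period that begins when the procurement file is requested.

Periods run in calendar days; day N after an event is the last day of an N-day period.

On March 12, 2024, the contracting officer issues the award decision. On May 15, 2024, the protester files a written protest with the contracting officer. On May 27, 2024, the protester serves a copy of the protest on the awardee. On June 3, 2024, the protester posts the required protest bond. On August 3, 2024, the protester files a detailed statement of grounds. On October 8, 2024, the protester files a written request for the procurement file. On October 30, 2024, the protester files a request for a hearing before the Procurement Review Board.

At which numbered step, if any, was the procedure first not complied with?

Step 5

Step 1: 66 days after March 12, 2024 (when the award decision is issued) is May 17, 2024; done May 15, 2024 — timely.
Step 2: the window is 16–79 days after March 12, 2024 (when the award decision is issued), so March 28, 2024 through May 30, 2024; done May 27, 2024 — within the window.
Step 3: 51 days after May 15, 2024 (when the written protest is filed) is July 5, 2024; June 3, 2024 is within that limit.
Step 4: 70 days after May 27, 2024 (when the protest is served on the awardee) is August 5, 2024; August 3, 2024 is within that limit.
Step 5: the window is 21–35 days after August 26, 2024 (end of the 23-day response period, which began when the statement of grounds is filed on August 3, 2024), so September 16, 2024 through September 30, 2024; done October 8, 2024 — 8 days after the window closed.
The procedure was therefore not followed at step 5.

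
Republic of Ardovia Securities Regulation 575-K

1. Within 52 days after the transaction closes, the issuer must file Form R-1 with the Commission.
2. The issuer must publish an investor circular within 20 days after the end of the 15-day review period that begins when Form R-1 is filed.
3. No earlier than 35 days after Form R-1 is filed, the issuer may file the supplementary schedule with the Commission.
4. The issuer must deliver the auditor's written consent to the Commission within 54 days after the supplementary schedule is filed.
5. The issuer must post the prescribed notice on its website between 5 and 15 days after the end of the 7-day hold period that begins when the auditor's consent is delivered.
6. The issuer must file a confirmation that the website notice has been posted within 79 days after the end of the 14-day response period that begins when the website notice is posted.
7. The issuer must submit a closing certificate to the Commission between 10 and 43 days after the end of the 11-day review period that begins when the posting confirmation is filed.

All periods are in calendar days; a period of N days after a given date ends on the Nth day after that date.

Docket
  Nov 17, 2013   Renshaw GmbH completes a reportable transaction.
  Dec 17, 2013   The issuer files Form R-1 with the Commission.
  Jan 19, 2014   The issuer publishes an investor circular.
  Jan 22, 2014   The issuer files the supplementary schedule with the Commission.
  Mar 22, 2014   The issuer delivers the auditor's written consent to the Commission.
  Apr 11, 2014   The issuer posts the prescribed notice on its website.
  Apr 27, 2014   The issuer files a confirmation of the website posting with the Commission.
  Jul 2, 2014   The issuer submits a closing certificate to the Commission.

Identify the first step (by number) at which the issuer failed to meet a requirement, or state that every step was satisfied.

Step 4

(1) due by Nov 17, 2013 + 52 days = Jan 8, 2014; Dec 17, 2013 is within that limit.
(2) due by Jan 1, 2014 + 20 days = Jan 21, 2014; done Jan 19, 2014 — timely.
(3) permitted from Dec 17, 2013 + 35 days = Jan 21, 2014 onward; Jan 22, 2014 is on or after that date.
(4) due by Jan 22, 2014 + 54 days = Mar 17, 2014; Mar 22, 2014 misses that deadline by 5 days.
Later steps need not be reached.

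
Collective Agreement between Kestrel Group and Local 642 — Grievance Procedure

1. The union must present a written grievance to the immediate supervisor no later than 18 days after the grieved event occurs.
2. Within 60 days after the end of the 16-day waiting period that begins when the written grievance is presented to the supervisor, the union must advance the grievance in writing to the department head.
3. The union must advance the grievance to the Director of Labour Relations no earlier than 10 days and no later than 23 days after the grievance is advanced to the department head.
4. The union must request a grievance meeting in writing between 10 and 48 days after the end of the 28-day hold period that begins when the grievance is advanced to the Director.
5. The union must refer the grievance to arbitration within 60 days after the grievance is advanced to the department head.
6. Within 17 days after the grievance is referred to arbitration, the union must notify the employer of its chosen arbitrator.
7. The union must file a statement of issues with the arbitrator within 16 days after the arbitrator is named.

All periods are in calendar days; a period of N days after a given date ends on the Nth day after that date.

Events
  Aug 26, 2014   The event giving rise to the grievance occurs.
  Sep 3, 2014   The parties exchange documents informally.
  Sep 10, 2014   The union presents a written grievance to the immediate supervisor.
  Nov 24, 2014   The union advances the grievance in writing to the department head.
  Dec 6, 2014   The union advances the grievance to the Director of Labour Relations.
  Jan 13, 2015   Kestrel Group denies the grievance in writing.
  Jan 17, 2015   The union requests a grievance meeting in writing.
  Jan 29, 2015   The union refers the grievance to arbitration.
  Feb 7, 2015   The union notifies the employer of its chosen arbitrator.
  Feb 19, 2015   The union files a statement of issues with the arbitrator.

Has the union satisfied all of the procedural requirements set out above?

Step 1 — counting 18 days from Aug 26, 2014 (when the grieved event occurs) gives a deadline of Sep 13, 2014; done Sep 10, 2014 — timely.
Step 2 — counting 60 days from Sep 26, 2014 (end of the 16-day waiting period, which began when the written grievance is presented to the supervisor on Sep 10, 2014) gives a deadline of Nov 25, 2014; done Nov 24, 2014 — timely.
Step 3 — 10 and 23 days from Nov 24, 2014 (when the grievance is advanced to the department head) are Dec 4, 2014 and Dec 17, 2014 respectively; done Dec 6, 2014 — within the window.
Step 4 — 10 and 48 days from Jan 3, 2015 (end of the 28-day hold period, which began when the grievance is advanced to the Director on Dec 6, 2014) are Jan 13, 2015 and Feb 20, 2015 respectively; done Jan 17, 2015 — within the window.
Step 5 — counting 60 days from Nov 24, 2014 (when the grievance is advanced to the department head) gives a deadline of Jan 23, 2015; done Jan 29, 2015 — 6 days late.
The procedure was therefore not followed at step 5.

No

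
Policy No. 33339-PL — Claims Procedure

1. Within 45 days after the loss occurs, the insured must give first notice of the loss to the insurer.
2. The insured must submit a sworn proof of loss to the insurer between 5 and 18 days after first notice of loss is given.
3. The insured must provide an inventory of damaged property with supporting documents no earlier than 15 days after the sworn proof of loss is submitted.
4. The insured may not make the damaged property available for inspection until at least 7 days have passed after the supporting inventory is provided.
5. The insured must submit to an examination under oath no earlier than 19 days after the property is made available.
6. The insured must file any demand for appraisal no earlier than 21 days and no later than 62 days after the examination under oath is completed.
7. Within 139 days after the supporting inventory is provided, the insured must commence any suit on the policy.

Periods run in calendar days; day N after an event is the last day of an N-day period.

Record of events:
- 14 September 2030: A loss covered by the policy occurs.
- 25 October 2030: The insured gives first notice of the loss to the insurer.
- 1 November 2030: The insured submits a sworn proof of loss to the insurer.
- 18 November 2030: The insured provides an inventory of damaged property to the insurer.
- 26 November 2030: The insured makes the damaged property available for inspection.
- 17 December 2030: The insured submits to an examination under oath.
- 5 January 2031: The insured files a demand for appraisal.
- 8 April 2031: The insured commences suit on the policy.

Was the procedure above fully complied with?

Step 1: 45 days after 14 September 2030 (when the loss occurs) is 29 October 2030; completed 25 October 2030, before the deadline.
Step 2: the window is 5–18 days after 25 October 2030 (when first notice of loss is given), so 30 October 2030 through 12 November 2030; done 1 November 2030 — within the window.
Step 3: the earliest permitted date is 15 days after 1 November 2030 (when the sworn proof of loss is submitted), i.e. 16 November 2030; done 18 November 2030 — permitted.
Step 4: the earliest permitted date is 7 days after 18 November 2030 (when the supporting inventory is provided), i.e. 25 November 2030; done 26 November 2030, after the minimum wait.
Step 5: the earliest permitted date is 19 days after 26 November 2030 (when the property is made available), i.e. 15 December 2030; 17 December 2030 is on or after that date.
Step 6: the window is 21–62 days after 17 December 2030 (when the examination under oath is completed), so 7 January 2031 through 17 February 2031; 5 January 2031 is 2 days too early.
That is the first point of non-compliance.

No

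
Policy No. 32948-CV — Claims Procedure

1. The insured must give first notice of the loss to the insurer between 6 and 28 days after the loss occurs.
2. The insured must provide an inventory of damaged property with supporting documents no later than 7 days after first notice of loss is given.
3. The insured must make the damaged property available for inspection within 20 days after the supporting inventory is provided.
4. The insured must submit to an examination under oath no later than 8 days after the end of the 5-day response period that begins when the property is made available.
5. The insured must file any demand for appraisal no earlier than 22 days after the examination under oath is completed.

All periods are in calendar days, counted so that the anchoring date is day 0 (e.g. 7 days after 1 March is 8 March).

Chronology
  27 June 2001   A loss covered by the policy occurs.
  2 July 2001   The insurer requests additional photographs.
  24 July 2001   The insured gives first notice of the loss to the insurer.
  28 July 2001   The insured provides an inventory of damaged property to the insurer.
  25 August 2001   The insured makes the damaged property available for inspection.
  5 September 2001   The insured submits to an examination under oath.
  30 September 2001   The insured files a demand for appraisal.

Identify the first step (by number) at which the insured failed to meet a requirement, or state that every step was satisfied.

Step 3

Step 1: the window is 6–28 days after 27 June 2001 (when the loss occurs), so 3 July 2001 through 25 July 2001; done 24 July 2001 — within the window.
Step 2: 7 days after 24 July 2001 (when first notice of loss is given) is 31 July 2001; done 28 July 2001 — timely.
Step 3: 20 days after 28 July 2001 (when the supporting inventory is provided) is 17 August 2001; 25 August 2001 misses that deadline by 8 days.
No need to go further; step 3 was not satisfied.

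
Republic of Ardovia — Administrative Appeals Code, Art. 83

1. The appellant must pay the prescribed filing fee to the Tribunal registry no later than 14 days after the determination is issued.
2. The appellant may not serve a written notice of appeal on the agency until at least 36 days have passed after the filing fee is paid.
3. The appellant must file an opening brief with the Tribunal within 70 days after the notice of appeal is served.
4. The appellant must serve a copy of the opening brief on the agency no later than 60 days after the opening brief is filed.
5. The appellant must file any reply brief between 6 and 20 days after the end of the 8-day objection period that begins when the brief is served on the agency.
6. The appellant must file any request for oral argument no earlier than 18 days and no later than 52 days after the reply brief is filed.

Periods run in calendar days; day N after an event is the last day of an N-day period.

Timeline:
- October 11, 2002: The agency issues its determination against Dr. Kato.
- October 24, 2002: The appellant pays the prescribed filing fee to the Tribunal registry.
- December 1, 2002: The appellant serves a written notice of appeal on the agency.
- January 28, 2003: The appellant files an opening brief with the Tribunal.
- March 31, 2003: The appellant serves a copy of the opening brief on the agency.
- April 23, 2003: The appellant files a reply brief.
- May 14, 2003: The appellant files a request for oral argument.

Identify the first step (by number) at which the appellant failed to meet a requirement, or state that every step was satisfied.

Step 4

(1) due by October 11, 2002 + 14 days = October 25, 2002; done October 24, 2002 — timely.
(2) permitted from October 24, 2002 + 36 days = November 29, 2002 onward; December 1, 2002 is on or after that date.
(3) due by December 1, 2002 + 70 days = February 9, 2003; done January 28, 2003 — timely.
(4) due by January 28, 2003 + 60 days = March 29, 2003; not done until March 31, 2003, 2 days after the deadline.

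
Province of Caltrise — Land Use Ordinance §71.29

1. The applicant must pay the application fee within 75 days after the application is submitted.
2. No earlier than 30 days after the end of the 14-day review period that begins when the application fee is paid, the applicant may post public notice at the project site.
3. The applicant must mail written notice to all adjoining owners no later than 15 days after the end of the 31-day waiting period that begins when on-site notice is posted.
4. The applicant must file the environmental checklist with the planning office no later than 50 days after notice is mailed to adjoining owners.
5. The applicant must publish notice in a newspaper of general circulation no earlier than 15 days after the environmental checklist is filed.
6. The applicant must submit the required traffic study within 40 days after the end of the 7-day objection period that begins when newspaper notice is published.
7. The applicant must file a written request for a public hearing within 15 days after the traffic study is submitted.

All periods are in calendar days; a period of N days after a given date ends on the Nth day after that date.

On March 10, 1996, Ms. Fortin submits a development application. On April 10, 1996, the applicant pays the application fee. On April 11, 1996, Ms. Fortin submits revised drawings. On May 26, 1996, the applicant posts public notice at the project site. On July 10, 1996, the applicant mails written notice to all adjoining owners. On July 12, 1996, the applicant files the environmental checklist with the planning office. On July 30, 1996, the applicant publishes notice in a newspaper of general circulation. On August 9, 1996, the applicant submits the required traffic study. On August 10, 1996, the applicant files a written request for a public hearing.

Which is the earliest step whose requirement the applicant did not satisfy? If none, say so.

None — every step was satisfied

Step 1 — counting 75 days from March 10, 1996 (when the application is submitted) gives a deadline of May 24, 1996; done April 10, 1996 — timely.
Step 2 — must wait 30 days from April 24, 1996 (end of the 14-day review period, which began when the application fee is paid on April 10, 1996), so not before May 24, 1996; done May 26, 1996 — permitted.
Step 3 — counting 15 days from June 26, 1996 (end of the 31-day waiting period, which began when on-site notice is posted on May 26, 1996) gives a deadline of July 11, 1996; July 10, 1996 is within that limit.
Step 4 — counting 50 days from July 10, 1996 (when notice is mailed to adjoining owners) gives a deadline of August 29, 1996; done July 12, 1996 — timely.
Step 5 — must wait 15 days from July 12, 1996 (when the environmental checklist is filed), so not before July 27, 1996; done July 30, 1996, after the minimum wait.
Step 6 — counting 40 days from August 6, 1996 (end of the 7-day objection period, which began when newspaper notice is published on July 30, 1996) gives a deadline of September 15, 1996; completed August 9, 1996, before the deadline.
Step 7 — counting 15 days from August 9, 1996 (when the traffic study is submitted) gives a deadline of August 24, 1996; completed August 10, 1996, before the deadline.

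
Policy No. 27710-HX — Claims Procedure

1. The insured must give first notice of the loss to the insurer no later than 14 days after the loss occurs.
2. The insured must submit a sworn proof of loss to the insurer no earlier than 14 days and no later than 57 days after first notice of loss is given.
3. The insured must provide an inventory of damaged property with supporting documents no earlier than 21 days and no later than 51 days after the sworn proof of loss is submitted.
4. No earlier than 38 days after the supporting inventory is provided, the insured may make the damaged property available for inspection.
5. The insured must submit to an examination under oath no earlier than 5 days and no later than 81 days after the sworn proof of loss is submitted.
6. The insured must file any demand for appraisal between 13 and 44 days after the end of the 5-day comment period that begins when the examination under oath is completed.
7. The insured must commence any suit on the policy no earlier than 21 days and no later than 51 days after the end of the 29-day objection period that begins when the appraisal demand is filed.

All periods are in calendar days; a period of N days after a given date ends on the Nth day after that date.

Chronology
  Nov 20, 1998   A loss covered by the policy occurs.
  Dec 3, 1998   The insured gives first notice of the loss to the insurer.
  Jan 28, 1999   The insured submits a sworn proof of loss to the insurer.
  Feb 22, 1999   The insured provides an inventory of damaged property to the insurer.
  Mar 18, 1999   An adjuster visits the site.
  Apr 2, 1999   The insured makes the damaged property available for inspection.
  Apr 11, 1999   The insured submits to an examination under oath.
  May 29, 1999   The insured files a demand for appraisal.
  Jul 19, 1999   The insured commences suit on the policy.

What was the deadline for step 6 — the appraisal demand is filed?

May 30, 1999

The examination under oath is completed on Apr 11, 1999; the 5-day comment period therefore ends Apr 16, 1999, and step 6 runs from that date. The window is 13–44 days after Apr 16, 1999; it closes on May 30, 1999.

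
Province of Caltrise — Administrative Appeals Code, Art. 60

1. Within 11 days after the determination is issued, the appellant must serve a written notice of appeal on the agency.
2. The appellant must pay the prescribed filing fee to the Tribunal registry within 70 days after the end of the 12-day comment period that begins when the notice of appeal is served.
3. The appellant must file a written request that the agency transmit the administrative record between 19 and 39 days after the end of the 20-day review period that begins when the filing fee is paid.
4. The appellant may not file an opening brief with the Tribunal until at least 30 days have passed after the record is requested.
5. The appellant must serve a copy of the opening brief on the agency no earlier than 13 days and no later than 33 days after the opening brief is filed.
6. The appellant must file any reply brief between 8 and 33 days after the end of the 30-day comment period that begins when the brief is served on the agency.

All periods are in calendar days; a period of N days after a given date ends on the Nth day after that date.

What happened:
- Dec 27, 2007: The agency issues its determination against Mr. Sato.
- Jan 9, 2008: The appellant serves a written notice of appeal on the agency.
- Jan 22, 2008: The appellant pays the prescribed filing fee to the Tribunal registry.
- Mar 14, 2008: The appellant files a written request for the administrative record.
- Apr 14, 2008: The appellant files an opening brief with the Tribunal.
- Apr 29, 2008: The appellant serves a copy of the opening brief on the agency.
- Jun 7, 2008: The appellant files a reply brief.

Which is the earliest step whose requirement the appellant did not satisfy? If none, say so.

Step 1

Step 1: 11 days after Dec 27, 2007 (when the determination is issued) is Jan 7, 2008; not done until Jan 9, 2008, 2 days after the deadline.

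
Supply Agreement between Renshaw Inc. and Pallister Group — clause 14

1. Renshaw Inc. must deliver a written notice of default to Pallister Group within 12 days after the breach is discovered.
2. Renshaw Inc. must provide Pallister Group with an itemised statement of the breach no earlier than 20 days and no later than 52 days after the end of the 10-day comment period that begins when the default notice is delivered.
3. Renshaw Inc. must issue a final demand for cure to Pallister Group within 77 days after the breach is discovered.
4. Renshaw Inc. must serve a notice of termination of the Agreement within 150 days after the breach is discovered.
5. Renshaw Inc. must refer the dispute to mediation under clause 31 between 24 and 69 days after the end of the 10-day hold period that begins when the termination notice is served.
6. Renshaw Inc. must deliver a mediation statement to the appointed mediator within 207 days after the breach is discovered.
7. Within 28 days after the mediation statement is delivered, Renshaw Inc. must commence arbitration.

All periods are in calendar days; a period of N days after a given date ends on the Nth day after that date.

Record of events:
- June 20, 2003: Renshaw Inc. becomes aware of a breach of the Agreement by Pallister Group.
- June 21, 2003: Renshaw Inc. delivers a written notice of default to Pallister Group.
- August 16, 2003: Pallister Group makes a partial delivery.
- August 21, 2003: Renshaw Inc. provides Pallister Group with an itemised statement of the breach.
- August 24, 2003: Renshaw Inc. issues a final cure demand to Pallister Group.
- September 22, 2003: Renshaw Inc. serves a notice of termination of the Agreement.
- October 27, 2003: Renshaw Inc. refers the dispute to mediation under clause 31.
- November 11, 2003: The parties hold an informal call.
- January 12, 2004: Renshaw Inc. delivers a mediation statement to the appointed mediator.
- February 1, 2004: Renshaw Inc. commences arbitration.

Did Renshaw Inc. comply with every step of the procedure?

Step 1 — counting 12 days from June 20, 2003 (when the breach is discovered) gives a deadline of July 2, 2003; June 21, 2003 is within that limit.
Step 2 — 20 and 52 days from July 1, 2003 (end of the 10-day comment period, which began when the default notice is delivered on June 21, 2003) are July 21, 2003 and August 22, 2003 respectively; done August 21, 2003 — within the window.
Step 3 — counting 77 days from June 20, 2003 (when the breach is discovered) gives a deadline of September 5, 2003; August 24, 2003 is within that limit.
Step 4 — counting 150 days from June 20, 2003 (when the breach is discovered) gives a deadline of November 17, 2003; completed September 22, 2003, before the deadline.
Step 5 — 24 and 69 days from October 2, 2003 (end of the 10-day hold period, which began when the termination notice is served on September 22, 2003) are October 26, 2003 and December 10, 2003 respectively; done October 27, 2003, which is between those dates.
Step 6 — counting 207 days from June 20, 2003 (when the breach is discovered) gives a deadline of January 13, 2004; done January 12, 2004 — timely.
Step 7 — counting 28 days from January 12, 2004 (when the mediation statement is delivered) gives a deadline of February 9, 2004; completed February 1, 2004, before the deadline.

Yes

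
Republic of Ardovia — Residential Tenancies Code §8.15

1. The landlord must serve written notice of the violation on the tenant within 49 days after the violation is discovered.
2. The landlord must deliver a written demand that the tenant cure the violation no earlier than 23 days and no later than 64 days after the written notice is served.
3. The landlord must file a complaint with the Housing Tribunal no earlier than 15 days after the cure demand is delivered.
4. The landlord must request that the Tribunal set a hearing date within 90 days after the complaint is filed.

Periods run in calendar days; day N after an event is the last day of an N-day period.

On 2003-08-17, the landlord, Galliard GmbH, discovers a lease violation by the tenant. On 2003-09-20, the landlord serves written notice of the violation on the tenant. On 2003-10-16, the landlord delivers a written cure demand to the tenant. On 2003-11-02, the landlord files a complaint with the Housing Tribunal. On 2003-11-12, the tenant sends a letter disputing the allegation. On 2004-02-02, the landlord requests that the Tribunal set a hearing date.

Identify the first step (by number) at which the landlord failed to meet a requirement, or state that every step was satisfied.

Step 1: 49 days after 2003-08-17 (when the violation is discovered) is 2003-10-05; done 2003-09-20 — timely.
Step 2: the window is 23–64 days after 2003-09-20 (when the written notice is served), so 2003-10-13 through 2003-11-23; done 2003-10-16 — within the window.
Step 3: the earliest permitted date is 15 days after 2003-10-16 (when the cure demand is delivered), i.e. 2003-10-31; done 2003-11-02 — permitted.
Step 4: 90 days after 2003-11-02 (when the complaint is filed) is 2004-01-31; done 2004-02-02 — 2 days late.
No need to go further; step 4 was not satisfied.

Step 4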